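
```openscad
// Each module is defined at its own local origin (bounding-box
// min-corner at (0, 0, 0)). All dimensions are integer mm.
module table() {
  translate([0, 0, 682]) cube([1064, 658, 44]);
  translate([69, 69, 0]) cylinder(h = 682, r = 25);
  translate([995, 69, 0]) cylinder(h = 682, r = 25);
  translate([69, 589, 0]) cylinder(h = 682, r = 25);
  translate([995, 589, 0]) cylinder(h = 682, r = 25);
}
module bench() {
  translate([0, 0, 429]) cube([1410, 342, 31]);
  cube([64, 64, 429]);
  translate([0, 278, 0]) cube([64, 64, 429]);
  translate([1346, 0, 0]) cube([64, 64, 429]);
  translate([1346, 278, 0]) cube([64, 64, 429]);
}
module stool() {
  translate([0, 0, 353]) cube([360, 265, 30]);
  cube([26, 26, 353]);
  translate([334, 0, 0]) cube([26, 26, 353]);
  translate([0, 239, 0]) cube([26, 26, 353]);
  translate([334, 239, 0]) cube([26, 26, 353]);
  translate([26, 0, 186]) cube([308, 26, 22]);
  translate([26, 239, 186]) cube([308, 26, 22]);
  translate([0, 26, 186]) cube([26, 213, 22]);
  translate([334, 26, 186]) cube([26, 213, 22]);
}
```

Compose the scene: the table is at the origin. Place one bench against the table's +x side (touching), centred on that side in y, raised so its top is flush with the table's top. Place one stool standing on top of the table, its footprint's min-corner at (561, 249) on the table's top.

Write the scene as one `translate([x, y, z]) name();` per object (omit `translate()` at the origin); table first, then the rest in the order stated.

table();
translate([1064, 158, 266]) bench();
translate([561, 249, 726]) stool();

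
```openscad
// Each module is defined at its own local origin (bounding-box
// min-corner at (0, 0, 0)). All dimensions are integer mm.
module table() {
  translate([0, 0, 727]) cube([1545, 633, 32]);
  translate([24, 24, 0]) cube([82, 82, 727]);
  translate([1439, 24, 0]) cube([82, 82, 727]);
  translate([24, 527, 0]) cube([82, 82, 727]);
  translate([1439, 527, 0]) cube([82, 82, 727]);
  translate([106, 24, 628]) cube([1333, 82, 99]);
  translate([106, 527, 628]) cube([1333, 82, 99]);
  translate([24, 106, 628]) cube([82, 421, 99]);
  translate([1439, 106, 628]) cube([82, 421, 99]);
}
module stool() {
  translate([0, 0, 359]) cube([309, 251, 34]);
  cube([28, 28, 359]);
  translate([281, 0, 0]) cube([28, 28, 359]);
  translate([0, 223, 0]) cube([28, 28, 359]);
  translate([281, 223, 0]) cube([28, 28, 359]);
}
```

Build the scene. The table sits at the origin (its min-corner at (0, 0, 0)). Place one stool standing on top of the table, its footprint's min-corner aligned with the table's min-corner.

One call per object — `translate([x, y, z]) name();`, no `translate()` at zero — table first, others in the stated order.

table();
translate([0, 0, 759]) stool();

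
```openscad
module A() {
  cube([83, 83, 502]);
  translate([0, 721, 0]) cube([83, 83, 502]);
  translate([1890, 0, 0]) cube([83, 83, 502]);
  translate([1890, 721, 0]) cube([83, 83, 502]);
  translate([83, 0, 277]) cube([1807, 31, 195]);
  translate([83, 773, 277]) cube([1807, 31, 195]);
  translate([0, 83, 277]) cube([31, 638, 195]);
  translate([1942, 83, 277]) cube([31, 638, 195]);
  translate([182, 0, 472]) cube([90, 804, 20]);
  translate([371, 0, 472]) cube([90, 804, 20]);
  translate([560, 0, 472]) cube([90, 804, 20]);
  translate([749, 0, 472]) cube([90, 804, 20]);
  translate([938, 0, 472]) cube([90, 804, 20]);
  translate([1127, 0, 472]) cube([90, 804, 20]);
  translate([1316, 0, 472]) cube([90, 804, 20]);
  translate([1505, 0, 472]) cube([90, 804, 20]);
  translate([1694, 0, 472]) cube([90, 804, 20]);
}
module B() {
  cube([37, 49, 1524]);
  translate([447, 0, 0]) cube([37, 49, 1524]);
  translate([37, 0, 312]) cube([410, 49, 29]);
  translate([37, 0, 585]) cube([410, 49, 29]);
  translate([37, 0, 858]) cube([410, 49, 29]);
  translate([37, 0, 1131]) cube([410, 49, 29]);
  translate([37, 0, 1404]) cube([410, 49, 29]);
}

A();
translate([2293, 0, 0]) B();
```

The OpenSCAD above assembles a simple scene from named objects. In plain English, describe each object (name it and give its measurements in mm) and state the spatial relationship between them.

A is a bed frame 1973 mm long (x) by 804 mm wide (y). Four 83×83 mm corner posts, 502 mm tall, at the corners of the footprint. Four rails of 31 mm thickness and 195 mm height run between adjacent posts with their undersides at z = 277 mm, their outer faces flush with the outside of the frame (the two x-running rails run between the posts' inner faces; the two y-running rails run between the posts' inner faces). 9 slats, each 90 mm wide (x) and 20 mm thick, lie across the top of the two x-running rails, running the full 804 mm width of the frame in y; the slats are evenly spaced along x between the inner faces of the end posts with equal gaps (rounded down to the nearest mm) at the −x end and between each pair — any rounding remainder accumulates at the +x end.

B is a wooden ladder with two side rails of 37×49 mm section and 1524 mm height, set 484 mm apart overall. Between them run 5 rectangular rungs (49 mm deep, 29 mm thick), front faces flush with the rails' −y face. The bottom of the first rung is 312 mm above the floor and each subsequent rung is 273 mm higher than the one below.

The ladder is on the floor beside the bed frame on its +x side.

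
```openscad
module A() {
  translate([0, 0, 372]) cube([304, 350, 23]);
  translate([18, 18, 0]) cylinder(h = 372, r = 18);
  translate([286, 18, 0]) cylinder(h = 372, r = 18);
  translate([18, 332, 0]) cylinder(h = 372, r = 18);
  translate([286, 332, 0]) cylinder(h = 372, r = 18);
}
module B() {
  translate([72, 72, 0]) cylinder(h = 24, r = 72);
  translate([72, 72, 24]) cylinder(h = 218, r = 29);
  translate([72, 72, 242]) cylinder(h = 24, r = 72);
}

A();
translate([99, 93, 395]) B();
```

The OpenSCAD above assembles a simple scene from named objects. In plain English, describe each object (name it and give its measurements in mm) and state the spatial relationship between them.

A is a four-legged stool. The seat is 304×350 mm, 23 mm thick, top at z = 395 mm. It stands on four round legs, each 36 mm in diameter, from z = 0 to the seat underside, each leg's axis is inset half a diameter from the nearest pair of seat edges (so the leg's bounding box is flush with the corner).

B is a spool: two coaxial disc flanges of radius 72 mm and thickness 24 mm, joined by a core cylinder of radius 29 mm and height 218 mm. The lower flange rests on z = 0 and the three cylinders share a vertical axis.

The spool is on top of the stool.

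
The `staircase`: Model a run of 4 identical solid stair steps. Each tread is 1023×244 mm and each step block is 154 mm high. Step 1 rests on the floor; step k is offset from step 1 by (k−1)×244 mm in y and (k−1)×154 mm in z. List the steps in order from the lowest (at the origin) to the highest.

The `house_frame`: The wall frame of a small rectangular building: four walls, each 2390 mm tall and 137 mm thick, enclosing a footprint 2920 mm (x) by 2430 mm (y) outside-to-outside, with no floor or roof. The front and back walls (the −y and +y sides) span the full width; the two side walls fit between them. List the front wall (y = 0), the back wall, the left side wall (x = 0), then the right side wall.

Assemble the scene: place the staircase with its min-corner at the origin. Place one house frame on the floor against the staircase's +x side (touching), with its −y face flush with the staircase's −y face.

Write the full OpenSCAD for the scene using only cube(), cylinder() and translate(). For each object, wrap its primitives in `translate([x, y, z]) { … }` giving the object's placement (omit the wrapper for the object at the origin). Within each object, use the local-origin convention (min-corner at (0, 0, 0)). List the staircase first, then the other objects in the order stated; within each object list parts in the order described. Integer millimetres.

cube([1023, 244, 154]);
translate([0, 244, 154]) cube([1023, 244, 154]);
translate([0, 488, 308]) cube([1023, 244, 154]);
translate([0, 732, 462]) cube([1023, 244, 154]);
translate([1023, 0, 0]) {
  cube([2920, 137, 2390]);
  translate([0, 2293, 0]) cube([2920, 137, 2390]);
  translate([0, 137, 0]) cube([137, 2156, 2390]);
  translate([2783, 137, 0]) cube([137, 2156, 2390]);
}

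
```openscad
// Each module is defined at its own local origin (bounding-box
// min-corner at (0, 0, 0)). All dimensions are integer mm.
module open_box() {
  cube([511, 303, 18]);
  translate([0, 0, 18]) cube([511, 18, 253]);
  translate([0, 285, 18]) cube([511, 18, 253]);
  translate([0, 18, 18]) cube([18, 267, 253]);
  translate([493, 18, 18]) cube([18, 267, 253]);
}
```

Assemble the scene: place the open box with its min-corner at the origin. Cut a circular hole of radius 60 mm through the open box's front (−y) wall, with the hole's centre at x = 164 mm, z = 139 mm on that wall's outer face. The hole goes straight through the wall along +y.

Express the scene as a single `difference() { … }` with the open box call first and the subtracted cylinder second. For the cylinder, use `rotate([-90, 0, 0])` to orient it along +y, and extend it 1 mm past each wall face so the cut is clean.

difference() {
  open_box();
  translate([164, -1, 139]) rotate([-90, 0, 0]) cylinder(h = 20, r = 60);
}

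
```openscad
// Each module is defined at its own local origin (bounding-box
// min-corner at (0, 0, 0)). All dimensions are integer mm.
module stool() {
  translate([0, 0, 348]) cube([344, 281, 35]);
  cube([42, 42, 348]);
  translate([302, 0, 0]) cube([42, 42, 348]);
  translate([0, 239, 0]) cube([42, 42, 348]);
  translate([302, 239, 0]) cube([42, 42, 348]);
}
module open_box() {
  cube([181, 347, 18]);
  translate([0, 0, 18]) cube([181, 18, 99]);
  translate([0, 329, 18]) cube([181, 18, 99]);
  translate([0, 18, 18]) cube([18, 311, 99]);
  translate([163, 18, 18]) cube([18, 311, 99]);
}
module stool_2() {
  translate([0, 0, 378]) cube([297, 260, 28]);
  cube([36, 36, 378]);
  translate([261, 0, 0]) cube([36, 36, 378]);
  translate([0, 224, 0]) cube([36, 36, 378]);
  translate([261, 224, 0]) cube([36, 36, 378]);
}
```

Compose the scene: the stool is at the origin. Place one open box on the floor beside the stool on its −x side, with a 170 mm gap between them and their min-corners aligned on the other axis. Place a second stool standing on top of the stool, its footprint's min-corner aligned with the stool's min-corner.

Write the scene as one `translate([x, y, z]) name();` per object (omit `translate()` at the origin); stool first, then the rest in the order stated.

stool();
translate([-351, 0, 0]) open_box();
translate([0, 0, 383]) stool_2();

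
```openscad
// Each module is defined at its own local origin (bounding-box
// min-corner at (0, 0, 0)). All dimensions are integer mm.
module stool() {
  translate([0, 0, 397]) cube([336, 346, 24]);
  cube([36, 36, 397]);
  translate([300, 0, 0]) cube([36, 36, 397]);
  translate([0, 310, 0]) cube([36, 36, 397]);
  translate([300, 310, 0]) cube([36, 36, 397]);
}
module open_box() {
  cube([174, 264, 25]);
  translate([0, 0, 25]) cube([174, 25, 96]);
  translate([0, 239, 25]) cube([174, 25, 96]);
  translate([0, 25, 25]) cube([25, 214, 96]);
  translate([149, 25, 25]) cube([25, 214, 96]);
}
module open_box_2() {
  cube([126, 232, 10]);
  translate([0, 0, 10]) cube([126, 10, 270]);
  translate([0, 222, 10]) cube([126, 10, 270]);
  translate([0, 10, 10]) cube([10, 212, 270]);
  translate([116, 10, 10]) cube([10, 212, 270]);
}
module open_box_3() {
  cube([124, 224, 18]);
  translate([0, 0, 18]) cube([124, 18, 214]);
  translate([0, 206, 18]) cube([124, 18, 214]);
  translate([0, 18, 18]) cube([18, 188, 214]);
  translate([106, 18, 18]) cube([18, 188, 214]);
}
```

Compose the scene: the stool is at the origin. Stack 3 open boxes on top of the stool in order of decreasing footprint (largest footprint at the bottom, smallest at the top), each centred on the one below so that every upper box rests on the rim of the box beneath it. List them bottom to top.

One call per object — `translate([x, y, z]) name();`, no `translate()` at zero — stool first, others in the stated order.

stool();
translate([81, 41, 421]) open_box();
translate([105, 57, 542]) open_box_2();
translate([106, 61, 822]) open_box_3();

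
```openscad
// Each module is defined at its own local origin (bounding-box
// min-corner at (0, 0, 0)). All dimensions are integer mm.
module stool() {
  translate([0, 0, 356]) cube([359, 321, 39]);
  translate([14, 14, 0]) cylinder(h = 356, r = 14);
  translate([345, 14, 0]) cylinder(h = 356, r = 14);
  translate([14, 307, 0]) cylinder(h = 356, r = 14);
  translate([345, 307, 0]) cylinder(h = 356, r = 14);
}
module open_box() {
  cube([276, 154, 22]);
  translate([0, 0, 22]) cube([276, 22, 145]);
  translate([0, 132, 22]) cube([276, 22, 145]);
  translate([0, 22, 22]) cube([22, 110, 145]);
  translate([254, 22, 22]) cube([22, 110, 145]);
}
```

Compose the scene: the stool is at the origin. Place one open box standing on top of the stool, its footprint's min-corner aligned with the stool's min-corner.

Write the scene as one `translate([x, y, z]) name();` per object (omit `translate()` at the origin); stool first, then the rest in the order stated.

stool();
translate([0, 0, 395]) open_box();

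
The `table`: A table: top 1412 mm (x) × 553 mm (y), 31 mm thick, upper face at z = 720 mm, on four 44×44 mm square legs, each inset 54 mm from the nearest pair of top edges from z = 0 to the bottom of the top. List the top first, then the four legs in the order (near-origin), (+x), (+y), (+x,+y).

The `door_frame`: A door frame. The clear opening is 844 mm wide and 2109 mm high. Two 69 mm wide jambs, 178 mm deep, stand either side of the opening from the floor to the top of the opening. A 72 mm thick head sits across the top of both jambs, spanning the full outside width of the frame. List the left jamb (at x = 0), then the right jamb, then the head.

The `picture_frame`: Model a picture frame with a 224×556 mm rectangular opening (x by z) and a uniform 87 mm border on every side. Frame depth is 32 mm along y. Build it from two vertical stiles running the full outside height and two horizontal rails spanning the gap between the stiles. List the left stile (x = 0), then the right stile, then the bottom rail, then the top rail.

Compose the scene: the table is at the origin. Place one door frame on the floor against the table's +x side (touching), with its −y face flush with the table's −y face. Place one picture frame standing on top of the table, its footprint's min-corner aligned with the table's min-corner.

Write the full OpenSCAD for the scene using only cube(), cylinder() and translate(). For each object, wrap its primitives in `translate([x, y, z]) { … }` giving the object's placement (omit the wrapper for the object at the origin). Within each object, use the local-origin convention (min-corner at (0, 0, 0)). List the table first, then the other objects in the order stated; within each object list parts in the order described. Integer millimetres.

translate([0, 0, 689]) cube([1412, 553, 31]);
translate([54, 54, 0]) cube([44, 44, 689]);
translate([1314, 54, 0]) cube([44, 44, 689]);
translate([54, 455, 0]) cube([44, 44, 689]);
translate([1314, 455, 0]) cube([44, 44, 689]);
translate([1412, 0, 0]) {
  cube([69, 178, 2109]);
  translate([913, 0, 0]) cube([69, 178, 2109]);
  translate([0, 0, 2109]) cube([982, 178, 72]);
}
translate([0, 0, 720]) {
  cube([87, 32, 730]);
  translate([311, 0, 0]) cube([87, 32, 730]);
  translate([87, 0, 0]) cube([224, 32, 87]);
  translate([87, 0, 643]) cube([224, 32, 87]);
}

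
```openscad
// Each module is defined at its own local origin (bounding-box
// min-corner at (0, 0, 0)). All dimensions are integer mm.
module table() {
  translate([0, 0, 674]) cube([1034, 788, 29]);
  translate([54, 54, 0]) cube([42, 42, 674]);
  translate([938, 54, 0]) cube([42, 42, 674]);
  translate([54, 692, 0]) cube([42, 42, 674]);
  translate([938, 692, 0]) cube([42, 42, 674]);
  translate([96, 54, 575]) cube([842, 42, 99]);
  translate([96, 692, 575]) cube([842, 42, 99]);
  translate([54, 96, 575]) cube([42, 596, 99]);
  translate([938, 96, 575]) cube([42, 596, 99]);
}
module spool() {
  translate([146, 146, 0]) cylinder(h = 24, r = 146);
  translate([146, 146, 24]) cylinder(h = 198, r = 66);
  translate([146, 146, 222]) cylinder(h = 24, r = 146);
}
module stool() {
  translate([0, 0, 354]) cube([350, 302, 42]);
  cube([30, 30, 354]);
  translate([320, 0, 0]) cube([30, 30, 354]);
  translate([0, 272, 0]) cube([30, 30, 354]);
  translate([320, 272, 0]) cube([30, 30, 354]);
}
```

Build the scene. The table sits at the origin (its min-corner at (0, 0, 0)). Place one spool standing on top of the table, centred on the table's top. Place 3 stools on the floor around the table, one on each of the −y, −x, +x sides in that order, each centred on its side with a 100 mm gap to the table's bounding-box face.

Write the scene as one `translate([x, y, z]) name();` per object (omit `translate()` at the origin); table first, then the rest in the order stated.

table();
translate([371, 248, 703]) spool();
translate([342, -402, 0]) stool();
translate([-450, 243, 0]) stool();
translate([1134, 243, 0]) stool();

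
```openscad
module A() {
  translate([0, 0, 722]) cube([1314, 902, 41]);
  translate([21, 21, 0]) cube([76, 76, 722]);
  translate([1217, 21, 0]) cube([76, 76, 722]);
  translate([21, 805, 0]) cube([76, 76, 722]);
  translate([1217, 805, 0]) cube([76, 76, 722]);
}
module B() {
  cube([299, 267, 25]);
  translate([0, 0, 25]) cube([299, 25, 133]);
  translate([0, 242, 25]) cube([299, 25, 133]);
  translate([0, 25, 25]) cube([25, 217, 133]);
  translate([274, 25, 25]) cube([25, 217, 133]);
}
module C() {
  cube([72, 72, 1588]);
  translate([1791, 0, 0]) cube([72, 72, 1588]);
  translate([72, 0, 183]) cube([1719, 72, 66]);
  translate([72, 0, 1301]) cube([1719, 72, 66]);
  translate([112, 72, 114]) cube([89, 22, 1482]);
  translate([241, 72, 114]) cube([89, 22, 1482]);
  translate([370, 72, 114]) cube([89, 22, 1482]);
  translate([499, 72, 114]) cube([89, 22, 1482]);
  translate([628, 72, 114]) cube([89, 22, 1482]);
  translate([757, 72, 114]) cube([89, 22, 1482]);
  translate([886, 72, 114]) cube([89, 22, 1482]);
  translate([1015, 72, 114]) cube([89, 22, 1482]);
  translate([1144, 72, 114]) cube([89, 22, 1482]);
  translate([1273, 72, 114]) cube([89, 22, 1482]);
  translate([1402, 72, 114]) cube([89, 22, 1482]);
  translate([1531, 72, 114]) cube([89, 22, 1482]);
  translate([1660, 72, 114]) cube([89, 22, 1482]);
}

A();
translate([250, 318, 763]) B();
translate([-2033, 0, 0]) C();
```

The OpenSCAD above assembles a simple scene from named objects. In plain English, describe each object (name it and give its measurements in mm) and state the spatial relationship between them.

A is a rectangular dining table. The top is 1314×902×41 mm with its upper surface at z = 763 mm. It stands on four 76×76 mm square legs, each inset 21 mm from the nearest pair of top edges, running from the floor to the underside of the top.

B is an open storage box with external size 299×267×158 mm and wall thickness 25 mm (the base is also 25 mm thick). The base covers the whole footprint; the four walls stand on the base, with the y-facing walls full-width and the x-facing walls fitting between their inner faces.

C is a fence section. Two 72×72 mm posts, 1588 mm tall, stand on the floor with a clear span of 1719 mm between their inner faces. Two horizontal rails of 72×66 mm section span the gap between the posts with their undersides at z = 183 mm and z = 1301 mm, flush with the posts' −y face. 13 pickets, each 89 mm wide, 22 mm thick and 1482 mm tall, are fixed to the +y face of the rails with their bottoms at z = 114 mm, evenly spaced across the span with equal gaps (rounded down to the nearest mm) at the −x end and between each pair — any rounding remainder accumulates at the +x end.

The open box is on top of the table. The fence section is on the floor beside the table on its −x side.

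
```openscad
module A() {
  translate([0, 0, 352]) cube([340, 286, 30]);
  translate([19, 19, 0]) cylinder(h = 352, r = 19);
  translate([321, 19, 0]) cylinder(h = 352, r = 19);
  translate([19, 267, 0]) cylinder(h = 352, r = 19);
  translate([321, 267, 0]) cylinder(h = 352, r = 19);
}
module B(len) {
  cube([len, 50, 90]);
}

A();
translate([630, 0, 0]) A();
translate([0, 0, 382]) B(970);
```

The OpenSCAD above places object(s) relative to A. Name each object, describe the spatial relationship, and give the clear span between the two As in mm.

Second stool starts at x = 630; first ends at x = 340; clear span = 630 − 340 = 290 mm.

A is a stool. B is a beam. A beam spans the tops of two stools. The clear span between the two stools is 290 mm.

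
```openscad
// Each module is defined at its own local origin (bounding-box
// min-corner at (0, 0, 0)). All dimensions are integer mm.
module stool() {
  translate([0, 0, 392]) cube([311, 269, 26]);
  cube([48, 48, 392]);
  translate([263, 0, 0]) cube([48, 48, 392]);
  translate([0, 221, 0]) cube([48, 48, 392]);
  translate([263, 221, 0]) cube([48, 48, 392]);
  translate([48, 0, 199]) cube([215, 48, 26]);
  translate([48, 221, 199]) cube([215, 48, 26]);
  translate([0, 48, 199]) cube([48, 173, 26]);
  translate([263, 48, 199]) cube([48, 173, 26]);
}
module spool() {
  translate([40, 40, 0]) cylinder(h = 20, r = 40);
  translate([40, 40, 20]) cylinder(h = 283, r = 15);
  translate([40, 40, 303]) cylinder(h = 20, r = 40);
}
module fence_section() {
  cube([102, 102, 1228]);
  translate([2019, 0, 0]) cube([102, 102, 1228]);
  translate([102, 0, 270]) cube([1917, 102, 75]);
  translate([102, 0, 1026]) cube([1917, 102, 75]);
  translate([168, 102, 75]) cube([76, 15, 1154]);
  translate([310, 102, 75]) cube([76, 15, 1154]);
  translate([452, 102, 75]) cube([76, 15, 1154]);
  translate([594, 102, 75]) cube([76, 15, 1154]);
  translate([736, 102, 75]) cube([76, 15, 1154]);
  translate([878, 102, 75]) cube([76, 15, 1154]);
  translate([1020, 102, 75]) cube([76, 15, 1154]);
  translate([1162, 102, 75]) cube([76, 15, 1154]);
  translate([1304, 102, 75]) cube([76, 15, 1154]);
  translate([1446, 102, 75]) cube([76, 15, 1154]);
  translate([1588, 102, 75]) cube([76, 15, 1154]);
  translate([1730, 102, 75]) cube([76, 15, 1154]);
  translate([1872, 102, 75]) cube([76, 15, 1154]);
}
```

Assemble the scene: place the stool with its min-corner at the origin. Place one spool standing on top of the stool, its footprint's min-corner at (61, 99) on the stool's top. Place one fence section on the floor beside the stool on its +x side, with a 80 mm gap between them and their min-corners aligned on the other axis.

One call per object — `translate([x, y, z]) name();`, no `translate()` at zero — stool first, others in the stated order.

stool();
translate([61, 99, 418]) spool();
translate([391, 0, 0]) fence_section();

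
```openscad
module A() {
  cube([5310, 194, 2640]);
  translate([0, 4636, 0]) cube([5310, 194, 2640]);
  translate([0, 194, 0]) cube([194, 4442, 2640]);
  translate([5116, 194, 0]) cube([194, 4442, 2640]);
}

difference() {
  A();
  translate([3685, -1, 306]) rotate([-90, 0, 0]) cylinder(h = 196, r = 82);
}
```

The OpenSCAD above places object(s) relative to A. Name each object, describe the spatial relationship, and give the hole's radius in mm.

A is a house frame. The house frame has a circular hole through its front wall. The hole's radius is 82 mm.

The subtracted cylinder has r = 82 mm.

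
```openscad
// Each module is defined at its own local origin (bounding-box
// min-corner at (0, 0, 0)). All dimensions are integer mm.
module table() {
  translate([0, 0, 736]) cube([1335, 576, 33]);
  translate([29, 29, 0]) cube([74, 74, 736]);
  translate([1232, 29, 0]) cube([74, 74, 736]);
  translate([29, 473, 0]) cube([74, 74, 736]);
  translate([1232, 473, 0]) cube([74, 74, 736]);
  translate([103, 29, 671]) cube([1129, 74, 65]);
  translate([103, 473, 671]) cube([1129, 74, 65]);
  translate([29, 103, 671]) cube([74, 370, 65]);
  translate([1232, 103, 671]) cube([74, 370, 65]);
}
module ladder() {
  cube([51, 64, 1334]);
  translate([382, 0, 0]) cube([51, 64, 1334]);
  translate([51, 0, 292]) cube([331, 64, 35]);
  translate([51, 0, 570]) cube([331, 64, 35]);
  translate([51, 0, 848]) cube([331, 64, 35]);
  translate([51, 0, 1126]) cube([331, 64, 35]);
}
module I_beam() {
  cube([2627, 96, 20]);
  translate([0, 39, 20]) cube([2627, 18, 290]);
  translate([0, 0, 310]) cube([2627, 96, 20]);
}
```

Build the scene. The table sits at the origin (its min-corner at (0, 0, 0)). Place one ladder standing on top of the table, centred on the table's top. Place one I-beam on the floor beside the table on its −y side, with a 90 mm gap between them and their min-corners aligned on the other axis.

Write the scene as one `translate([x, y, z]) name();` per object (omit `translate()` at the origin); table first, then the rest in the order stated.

table();
translate([451, 256, 769]) ladder();
translate([0, -186, 0]) I_beam();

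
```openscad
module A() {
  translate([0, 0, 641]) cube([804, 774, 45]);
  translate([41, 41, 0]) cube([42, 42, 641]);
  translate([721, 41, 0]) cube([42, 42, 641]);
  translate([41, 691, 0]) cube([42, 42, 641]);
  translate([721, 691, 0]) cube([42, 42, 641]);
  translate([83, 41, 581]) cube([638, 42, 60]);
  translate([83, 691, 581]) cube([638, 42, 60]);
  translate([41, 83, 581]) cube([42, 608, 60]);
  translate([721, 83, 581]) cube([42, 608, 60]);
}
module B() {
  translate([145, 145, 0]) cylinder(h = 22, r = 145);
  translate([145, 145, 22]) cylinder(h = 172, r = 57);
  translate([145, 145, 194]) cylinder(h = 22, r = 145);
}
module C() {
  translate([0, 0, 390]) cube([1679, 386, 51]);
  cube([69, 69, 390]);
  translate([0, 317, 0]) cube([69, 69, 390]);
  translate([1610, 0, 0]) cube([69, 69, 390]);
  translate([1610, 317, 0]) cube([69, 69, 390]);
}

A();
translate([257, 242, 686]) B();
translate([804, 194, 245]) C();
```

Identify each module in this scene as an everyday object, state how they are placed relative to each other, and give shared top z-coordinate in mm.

Both tops at z = 686 mm.

A is a table. B is a spool. C is a bench. The spool is on top of the table, centred. The bench is beside the table with their tops flush at z = 686. The shared top z-coordinate is 686 mm.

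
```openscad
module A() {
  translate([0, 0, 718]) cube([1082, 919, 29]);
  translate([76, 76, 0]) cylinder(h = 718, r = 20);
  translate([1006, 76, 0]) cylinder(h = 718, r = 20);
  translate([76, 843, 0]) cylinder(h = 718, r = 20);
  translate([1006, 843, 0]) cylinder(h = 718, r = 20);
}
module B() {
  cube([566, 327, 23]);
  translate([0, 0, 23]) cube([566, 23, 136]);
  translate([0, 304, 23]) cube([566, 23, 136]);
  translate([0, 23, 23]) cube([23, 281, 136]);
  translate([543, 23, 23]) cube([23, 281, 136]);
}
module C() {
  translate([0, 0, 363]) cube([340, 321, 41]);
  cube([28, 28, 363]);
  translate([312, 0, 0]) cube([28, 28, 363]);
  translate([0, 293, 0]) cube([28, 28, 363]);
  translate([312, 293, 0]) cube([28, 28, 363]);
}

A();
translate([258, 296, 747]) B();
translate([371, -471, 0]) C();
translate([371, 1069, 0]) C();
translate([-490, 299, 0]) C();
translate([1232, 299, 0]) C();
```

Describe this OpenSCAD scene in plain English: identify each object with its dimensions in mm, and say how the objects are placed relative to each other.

A is a rectangular dining table. The top is 1082×919×29 mm with its upper surface at z = 747 mm. It stands on four round legs of 40 mm diameter, each leg's bounding box inset 56 mm from the nearest pair of top edges, running from the floor to the underside of the top.

B is an open-topped rectangular box: outside dimensions 566×327×159 mm, with a uniform wall and base thickness of 23 mm. The base is a full 566×327 slab on the floor; four walls sit on top of the base. The front and back walls (the −y and +y sides) span the full width; the two side walls fit between them.

C is a simple wooden stool: a rectangular seat 340 mm (x) by 321 mm (y), 41 mm thick, top face at z = 404 mm, on four square legs, each 28×28 mm in cross-section. The legs rest on z = 0, each flush with a corner of the seat.

The open box is on top of the table, centred. Four stools sit around the table at the −y, +y, −x, +x sides.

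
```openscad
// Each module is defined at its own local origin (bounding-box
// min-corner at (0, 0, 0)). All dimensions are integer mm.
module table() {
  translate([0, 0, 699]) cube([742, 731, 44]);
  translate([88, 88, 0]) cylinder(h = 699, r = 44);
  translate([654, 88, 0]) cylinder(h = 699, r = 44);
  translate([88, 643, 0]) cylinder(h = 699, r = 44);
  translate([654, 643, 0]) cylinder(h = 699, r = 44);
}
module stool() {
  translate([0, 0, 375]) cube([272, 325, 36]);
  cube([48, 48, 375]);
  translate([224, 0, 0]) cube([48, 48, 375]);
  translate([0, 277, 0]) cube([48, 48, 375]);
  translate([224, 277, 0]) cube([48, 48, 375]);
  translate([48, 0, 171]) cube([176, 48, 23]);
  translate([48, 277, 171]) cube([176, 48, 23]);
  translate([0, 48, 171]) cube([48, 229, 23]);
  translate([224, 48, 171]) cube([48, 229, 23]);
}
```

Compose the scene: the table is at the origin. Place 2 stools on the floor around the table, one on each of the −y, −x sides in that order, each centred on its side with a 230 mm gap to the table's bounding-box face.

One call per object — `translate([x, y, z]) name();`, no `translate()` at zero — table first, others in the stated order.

table();
translate([235, -555, 0]) stool();
translate([-502, 203, 0]) stool();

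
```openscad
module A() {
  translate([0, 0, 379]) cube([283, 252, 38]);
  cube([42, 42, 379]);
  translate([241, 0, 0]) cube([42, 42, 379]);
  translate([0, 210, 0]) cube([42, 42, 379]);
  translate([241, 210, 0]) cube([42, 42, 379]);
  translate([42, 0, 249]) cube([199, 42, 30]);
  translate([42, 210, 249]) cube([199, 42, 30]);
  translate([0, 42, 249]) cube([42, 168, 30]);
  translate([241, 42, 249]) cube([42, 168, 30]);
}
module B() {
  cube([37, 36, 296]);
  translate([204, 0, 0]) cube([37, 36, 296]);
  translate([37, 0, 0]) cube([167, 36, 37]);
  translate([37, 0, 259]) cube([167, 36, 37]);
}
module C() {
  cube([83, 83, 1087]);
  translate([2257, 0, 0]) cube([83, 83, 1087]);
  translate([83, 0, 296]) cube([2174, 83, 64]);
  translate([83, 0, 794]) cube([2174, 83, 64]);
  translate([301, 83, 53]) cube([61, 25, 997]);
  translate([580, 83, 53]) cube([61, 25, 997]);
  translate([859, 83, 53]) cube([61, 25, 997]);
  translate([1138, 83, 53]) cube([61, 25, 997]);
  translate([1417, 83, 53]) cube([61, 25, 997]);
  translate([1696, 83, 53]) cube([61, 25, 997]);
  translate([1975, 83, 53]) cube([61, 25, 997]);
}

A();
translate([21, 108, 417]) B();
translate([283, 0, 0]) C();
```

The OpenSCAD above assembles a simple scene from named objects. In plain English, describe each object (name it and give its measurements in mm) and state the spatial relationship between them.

A is a four-legged stool. The seat is 283×252 mm, 38 mm thick, top at z = 417 mm. It stands on four square legs, each 42×42 mm in cross-section, from z = 0 to the seat underside, each flush with a corner of the seat. Four stretchers, 42 mm wide and 30 mm tall, connect adjacent legs with their undersides at z = 249 mm, each running between the inner faces of the legs it joins and aligned with the legs' outer faces on the other axis.

B is a picture frame with a 167×222 mm rectangular opening (x by z) and a uniform 37 mm border on every side. Frame depth is 36 mm along y. It is built from two vertical stiles running the full outside height and two horizontal rails spanning the gap between the stiles.

C is a fence section. Two 83×83 mm posts, 1087 mm tall, stand on the floor with a clear span of 2174 mm between their inner faces. Two horizontal rails of 83×64 mm section span the gap between the posts with their undersides at z = 296 mm and z = 794 mm, flush with the posts' −y face. 7 pickets, each 61 mm wide, 25 mm thick and 997 mm tall, are fixed to the +y face of the rails with their bottoms at z = 53 mm, evenly spaced across the span with equal gaps (rounded down to the nearest mm) at the −x end and between each pair — any rounding remainder accumulates at the +x end.

The picture frame is on top of the stool, centred. The fence section is against the stool's +x side, with their −y faces flush.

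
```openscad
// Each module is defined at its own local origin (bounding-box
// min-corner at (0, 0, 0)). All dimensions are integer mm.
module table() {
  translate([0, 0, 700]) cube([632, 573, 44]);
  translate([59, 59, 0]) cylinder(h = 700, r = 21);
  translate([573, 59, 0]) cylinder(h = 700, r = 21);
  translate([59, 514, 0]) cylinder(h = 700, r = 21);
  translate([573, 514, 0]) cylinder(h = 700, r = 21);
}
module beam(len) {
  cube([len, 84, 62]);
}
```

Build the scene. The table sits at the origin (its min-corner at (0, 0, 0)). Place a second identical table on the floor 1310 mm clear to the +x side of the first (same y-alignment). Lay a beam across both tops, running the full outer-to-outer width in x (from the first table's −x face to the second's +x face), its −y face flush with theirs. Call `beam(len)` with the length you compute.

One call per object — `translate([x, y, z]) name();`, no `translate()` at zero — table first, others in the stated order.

table();
translate([1942, 0, 0]) table();
translate([0, 0, 744]) beam(2574);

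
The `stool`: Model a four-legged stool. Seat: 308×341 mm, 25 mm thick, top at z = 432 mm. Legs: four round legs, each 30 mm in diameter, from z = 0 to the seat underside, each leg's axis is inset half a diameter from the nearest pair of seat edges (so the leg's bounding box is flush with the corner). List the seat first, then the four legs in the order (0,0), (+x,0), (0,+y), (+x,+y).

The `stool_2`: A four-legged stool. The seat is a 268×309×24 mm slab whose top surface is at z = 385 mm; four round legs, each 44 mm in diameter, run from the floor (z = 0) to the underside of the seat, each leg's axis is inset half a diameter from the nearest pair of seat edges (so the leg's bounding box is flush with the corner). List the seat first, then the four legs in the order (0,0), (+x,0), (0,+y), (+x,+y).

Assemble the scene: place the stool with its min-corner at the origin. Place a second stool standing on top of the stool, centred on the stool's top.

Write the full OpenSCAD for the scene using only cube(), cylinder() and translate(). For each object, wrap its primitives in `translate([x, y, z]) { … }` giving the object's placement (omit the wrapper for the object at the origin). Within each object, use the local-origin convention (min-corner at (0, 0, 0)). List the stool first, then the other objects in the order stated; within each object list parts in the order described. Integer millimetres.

translate([0, 0, 407]) cube([308, 341, 25]);
translate([15, 15, 0]) cylinder(h = 407, r = 15);
translate([293, 15, 0]) cylinder(h = 407, r = 15);
translate([15, 326, 0]) cylinder(h = 407, r = 15);
translate([293, 326, 0]) cylinder(h = 407, r = 15);
translate([20, 16, 432]) {
  translate([0, 0, 361]) cube([268, 309, 24]);
  translate([22, 22, 0]) cylinder(h = 361, r = 22);
  translate([246, 22, 0]) cylinder(h = 361, r = 22);
  translate([22, 287, 0]) cylinder(h = 361, r = 22);
  translate([246, 287, 0]) cylinder(h = 361, r = 22);
}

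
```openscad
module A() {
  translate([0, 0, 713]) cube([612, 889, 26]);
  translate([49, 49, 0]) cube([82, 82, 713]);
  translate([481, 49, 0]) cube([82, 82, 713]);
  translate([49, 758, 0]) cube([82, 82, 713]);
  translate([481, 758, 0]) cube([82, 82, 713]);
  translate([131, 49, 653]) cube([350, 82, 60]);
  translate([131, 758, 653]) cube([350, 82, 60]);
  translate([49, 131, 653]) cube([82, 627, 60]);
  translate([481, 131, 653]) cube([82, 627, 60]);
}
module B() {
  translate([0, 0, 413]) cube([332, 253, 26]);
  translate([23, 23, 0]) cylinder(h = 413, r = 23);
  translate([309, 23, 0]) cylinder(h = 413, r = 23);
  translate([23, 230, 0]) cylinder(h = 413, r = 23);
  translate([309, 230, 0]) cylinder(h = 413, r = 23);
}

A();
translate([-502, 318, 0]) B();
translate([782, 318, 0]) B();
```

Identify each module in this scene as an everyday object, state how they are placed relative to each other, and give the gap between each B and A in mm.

A is a table. B is a stool. Two stools sit around the table at the −x, +x sides. The gap between each stool and the table is 170 mm.

Each stool's nearest face is 170 mm from the table's bounding box.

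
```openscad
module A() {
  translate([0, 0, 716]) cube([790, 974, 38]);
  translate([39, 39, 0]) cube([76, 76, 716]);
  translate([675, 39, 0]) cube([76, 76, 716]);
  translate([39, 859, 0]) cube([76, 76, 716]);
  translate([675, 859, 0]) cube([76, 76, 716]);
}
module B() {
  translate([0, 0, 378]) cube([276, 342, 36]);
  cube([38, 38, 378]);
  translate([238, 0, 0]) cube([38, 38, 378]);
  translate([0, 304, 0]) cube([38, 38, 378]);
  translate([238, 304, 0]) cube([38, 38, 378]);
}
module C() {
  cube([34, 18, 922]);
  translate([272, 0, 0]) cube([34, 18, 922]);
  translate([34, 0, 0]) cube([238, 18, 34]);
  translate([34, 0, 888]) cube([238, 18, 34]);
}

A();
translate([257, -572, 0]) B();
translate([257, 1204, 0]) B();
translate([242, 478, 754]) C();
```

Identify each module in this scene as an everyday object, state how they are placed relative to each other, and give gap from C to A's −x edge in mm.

A is a table. B is a stool. C is a picture frame. Two stools sit around the table at the −y, +y sides. The picture frame is on top of the table, centred. The gap from the picture frame to the table's −x edge is 242 mm.

The picture frame's min-x is at 242; the table's min-x is 0; gap = 242 mm.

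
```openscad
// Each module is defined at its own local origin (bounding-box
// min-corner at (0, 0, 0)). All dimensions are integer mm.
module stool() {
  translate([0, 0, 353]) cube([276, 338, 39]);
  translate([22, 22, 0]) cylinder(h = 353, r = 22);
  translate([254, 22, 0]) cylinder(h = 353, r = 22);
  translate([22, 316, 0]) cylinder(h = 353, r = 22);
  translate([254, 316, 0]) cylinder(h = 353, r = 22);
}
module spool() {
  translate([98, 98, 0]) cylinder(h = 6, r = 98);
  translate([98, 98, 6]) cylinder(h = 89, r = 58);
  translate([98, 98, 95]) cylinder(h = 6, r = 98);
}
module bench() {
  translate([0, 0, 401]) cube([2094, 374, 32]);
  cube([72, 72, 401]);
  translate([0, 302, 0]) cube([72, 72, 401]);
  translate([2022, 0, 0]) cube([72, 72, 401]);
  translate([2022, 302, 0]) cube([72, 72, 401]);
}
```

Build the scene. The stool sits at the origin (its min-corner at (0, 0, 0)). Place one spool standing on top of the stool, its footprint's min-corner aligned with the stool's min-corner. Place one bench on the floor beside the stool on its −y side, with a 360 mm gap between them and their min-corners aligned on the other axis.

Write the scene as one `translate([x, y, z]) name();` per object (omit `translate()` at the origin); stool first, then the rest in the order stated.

stool();
translate([0, 0, 392]) spool();
translate([0, -734, 0]) bench();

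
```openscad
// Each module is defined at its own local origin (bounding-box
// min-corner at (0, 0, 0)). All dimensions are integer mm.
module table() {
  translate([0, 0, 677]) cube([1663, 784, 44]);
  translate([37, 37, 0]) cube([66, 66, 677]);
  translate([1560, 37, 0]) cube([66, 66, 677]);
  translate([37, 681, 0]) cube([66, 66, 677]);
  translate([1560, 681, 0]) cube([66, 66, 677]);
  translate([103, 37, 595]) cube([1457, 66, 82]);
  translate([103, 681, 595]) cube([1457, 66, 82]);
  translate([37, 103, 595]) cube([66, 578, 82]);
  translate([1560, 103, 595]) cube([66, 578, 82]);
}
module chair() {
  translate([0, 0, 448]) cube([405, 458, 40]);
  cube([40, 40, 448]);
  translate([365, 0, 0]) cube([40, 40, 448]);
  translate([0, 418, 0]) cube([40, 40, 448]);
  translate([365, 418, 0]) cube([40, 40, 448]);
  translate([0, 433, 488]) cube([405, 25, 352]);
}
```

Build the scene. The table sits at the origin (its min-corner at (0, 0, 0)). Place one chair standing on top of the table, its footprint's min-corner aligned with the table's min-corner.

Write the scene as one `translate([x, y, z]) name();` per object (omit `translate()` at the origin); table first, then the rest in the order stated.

table();
translate([0, 0, 721]) chair();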